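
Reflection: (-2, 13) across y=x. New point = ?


Reflection rule for y=x: (y, x)
(-2, 13) -> (13, -2)

(13, -2)


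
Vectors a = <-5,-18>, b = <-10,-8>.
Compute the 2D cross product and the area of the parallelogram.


cross = -5*(-8) + 18*(-10) = 40 - 180 = -140
Parallelogram area = |-140| = 140

cross = -140, parallelogram area = 140


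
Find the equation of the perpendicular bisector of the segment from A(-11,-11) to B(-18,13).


Midpoint = (-14.5, 1)
Slope of AB = dy/dx = 24/(-7) = -3.4286
Perp slope = -dx/dy = 7/24 = 0.2917
b = My - (perp slope)*Mx = 1 + (-7*(-14.5))/24 = 1 + 4.2292 = 5.2292

y = 0.2917x + 5.2292


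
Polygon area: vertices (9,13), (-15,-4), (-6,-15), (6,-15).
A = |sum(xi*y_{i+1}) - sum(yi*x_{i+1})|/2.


sum(xi*y_{i+1}) = 9*(-4) - 15*(-15) - 6*(-15) + 6*13 = 357
sum(yi*x_{i+1}) = 13*(-15) - 4*(-6) - 15*6 - 15*9 = -396
Area = |357 + 396|/2 = 753/2 = 376.5000

376.5000 sq units


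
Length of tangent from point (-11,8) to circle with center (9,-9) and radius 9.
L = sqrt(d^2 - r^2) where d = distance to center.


d = sqrt((-11-9)^2 + (8+ 9)^2) = sqrt(400+289) = 26.2488
L = sqrt(689.0000 - 81) = sqrt(608.0000) = 24.6577

24.6577


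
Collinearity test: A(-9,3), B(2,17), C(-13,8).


-9*(17-8) + 2*(8-3) - 13*(3-17)
= -81 + 10 + 182 = 111

No, not collinear (determinant = 111)


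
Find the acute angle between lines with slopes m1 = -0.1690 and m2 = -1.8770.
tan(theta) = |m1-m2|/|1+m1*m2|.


m1-m2 = 1.708
1+m1*m2 = 1.317213
tan(theta) = |1.708/1.317213| = 1.296677
theta = arctan(|1.708/1.317213|) = 52.3605 degrees (acute angle)

52.3605 degrees


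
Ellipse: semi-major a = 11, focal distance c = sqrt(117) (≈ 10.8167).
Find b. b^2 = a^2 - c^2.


b^2 = 11^2 - (sqrt(117))^2 = 121 - 117 = 4
b = sqrt(4) = 2

b = 2


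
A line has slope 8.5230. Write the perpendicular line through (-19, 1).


Perpendicular slope = -1/m1 = -1/8.5230 = -0.1173
b2 = y0 - m2*x0 = 1 - 19/8.5230 = 1 - 2.2293 = -1.2293

y = -0.1173x - 1.2293


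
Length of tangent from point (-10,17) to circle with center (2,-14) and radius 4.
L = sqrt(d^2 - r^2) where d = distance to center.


d = sqrt((-10-2)^2 + (17+ 14)^2) = sqrt(144+961) = 33.2415
L = sqrt(1105.0000 - 16) = sqrt(1089.0000) = 33.0000

33.0000


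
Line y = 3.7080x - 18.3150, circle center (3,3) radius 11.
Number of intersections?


Substitute y = 3.7080x - 18.3150: (x-3)^2 + (3.7080x- 18.3150-3)^2 = 121
Expand to Ax^2 + Bx + C = 0, where b-k = -21.315
A = 1+m^2 = 14.749264
B = 2(m(b-k) - h) = 2(3.7080*(-21.315) - 3) = -164.07204
C = h^2 + (b-k)^2 - r^2 = 9 + 454.329225 - 121 = 342.329225
disc = B^2-4AC = 26919.6343 - 20196.4165 = 6723.2178
disc > 0

2 intersection points


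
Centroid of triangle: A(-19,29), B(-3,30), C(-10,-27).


Gx = (-19- 3- 10)/3 = -32/3 = -10.6667
Gy = (29+30- 27)/3 = 32/3 = 10.6667

G = (-10.6667, 10.6667)


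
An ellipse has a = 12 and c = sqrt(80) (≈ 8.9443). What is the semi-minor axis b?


b^2 = 12^2 - (sqrt(80))^2 = 144 - 80 = 64
b = sqrt(64) = 8

b = 8


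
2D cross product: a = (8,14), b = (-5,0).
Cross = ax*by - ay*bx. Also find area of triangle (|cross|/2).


cross = 8*0 - 14*(-5) = 0 + 70 = 70
Triangle area = |70|/2 = 70/2 = 35.0000

cross = 70, triangle area = 35.0000


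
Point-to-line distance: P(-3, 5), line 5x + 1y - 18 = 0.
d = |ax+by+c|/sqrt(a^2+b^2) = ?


|5*(-3) + 1*5 - 18| = |-28| = 28
sqrt(25 + 1) = sqrt(26) = 5.0990
d = 28/sqrt(26) = 5.4913

5.4913


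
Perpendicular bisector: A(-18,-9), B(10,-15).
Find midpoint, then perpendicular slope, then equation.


Midpoint = (-4, -12)
Slope of AB = dy/dx = -6/28 = -0.2143
Perp slope = -dx/dy = 28/6 = 4.6667
b = My - (perp slope)*Mx = -12 + (28*(-4))/(-6) = -12 + 18.6667 = 6.6667

y = 4.6667x + 6.6667


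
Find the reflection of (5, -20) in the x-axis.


Reflection rule for x-axis: (x, -y)
(5, -20) -> (5, 20)

(5, 20)


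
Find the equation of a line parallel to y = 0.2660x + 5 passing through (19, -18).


Parallel lines have equal slopes.
m2 = 0.2660
b2 = -18 - 0.2660*19 = -23.0540

y = 0.2660x - 23.0540


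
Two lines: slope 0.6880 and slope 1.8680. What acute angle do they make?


m1-m2 = -1.18
1+m1*m2 = 2.285184
tan(theta) = |-1.18/2.285184| = 0.516370
theta = arctan(|-1.18/2.285184|) = 27.3105 degrees (acute angle)

27.3105 degrees


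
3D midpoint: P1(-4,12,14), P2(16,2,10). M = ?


Mx = (-4+16)/2 = 6.0000
My = (12+2)/2 = 7.0000
Mz = (14+10)/2 = 12.0000

M = (6.0000, 7.0000, 12.0000)


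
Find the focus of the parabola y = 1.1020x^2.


a = 1.1020
4a = 4.4080
focus = (0, 1/4.4080) = (0, 0.2269)

Focus = (0, 0.2269)


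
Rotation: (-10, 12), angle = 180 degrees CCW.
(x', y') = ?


cos(180) = -1, sin(180) = 0
x' = -10*(-1) - 12*0 = 10
y' = -10*0 + 12*(-1) = -12

(10, -12)


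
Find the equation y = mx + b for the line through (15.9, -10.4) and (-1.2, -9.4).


m = (1.0)/(-17.1) = -0.0585
b = y1 - m*x1 = -10.4 - (1.0*15.9)/(-17.1) = -10.4 + 0.9298 = -9.4702

y = -0.0585x - 9.4702


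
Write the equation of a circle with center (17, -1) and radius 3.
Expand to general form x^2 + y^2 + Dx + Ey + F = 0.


(x-17)^2 + (y+ 1)^2 = 3^2
D = -2h = -34, E = -2k = 2
F = h^2+k^2-r^2 = 289+1-9 = 281

x^2 + y^2 - 34x + 2y + 281 = 0


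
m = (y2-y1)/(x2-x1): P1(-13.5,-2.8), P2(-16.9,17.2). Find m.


dy = 17.2 + 2.8 = 20.0
dx = -16.9 + 13.5 = -3.4
m = 20.0/(-3.4) = -5.8824

m = -5.8824


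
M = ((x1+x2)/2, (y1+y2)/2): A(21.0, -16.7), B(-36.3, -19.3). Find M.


Mx = (21.0 - 36.3)/2 = -15.3/2 = -7.6500
My = (-16.7 - 19.3)/2 = -36.0/2 = -18.0000

(-7.6500, -18.0000)


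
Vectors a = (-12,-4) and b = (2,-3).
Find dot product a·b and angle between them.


a·b = -12*2 - 4*(-3) = -24 + 12 = -12
|a| = sqrt(144+16) = 12.6491
|b| = sqrt(4+9) = 3.6056
cos(theta) = -12/(sqrt(160)*sqrt(13)) = -12/sqrt(2080) = -0.263117
theta = arccos(-12/sqrt(2080)) = 105.2551 degrees

a·b = -12, theta = 105.2551 deg


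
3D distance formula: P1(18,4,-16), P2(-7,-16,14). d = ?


dx=-25, dy=-20, dz=30
d = sqrt(625+400+900) = sqrt(1925) = 43.8748

43.8748


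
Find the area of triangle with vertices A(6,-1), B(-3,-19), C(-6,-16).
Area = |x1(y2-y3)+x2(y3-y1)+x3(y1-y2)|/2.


6*(-19+ 16) = -18
-3*(-16+ 1) = 45
-6*(-1+ 19) = -108
sum = -81
Area = |-81|/2 = 40.5000

40.5000 sq units


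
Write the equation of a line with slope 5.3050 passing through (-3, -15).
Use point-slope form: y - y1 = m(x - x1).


y + 15 = 5.3050(x + 3)
y = 5.3050x - 15 - 5.3050*(-3)
y = 5.3050x + 0.9150

y = 5.3050x + 0.9150


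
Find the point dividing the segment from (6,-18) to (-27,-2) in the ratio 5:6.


Px = (5*(-27) + 6*6)/11 = -99/11 = -9.0000
Py = (5*(-2) + 6*(-18))/11 = -118/11 = -10.7273

P = (-9.0000, -10.7273)


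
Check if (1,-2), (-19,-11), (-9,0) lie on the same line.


1*(-11-0) - 19*(0+ 2) - 9*(-2+ 11)
= -11 - 38 - 81 = -130

No, not collinear (determinant = -130)


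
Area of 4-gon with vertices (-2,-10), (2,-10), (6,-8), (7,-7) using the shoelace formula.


sum(xi*y_{i+1}) = -2*(-10) + 2*(-8) + 6*(-7) + 7*(-10) = -108
sum(yi*x_{i+1}) = -10*2 - 10*6 - 8*7 - 7*(-2) = -122
Area = |-108 + 122|/2 = 14/2 = 7.0000

7.0000 sq units


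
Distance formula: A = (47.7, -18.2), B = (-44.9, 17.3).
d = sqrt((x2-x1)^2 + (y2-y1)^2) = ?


dx = -44.9 - 47.7 = -92.6
dy = 17.3 + 18.2 = 35.5
d = sqrt(8574.76 + 1260.25) = sqrt(9835.01) = 99.1716

99.1716


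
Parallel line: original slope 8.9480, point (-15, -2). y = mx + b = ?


Parallel lines have equal slopes.
m2 = 8.9480
b2 = -2 - 8.9480*(-15) = 132.2200

y = 8.9480x + 132.2200


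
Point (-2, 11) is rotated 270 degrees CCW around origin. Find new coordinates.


cos(270) = 0, sin(270) = -1
x' = -2*0 - 11*(-1) = 11
y' = -2*(-1) + 11*0 = 2

(11, 2)


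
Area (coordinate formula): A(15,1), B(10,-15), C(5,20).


15*(-15-20) = -525
10*(20-1) = 190
5*(1+ 15) = 80
sum = -255
Area = |-255|/2 = 127.5000

127.5000 sq units


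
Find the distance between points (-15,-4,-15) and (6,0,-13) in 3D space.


dx=21, dy=4, dz=2
d = sqrt(441+16+4) = sqrt(461) = 21.4709

21.4709


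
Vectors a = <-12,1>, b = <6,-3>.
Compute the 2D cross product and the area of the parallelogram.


cross = -12*(-3) - 1*6 = 36 - 6 = 30
Parallelogram area = |30| = 30

cross = 30, parallelogram area = 30


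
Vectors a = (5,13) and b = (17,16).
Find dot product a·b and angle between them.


a·b = 5*17 + 13*16 = 85 + 208 = 293
|a| = sqrt(25+169) = 13.9284
|b| = sqrt(289+256) = 23.3452
cos(theta) = 293/(sqrt(194)*sqrt(545)) = 293/sqrt(105730) = 0.901091
theta = arccos(293/sqrt(105730)) = 25.6982 degrees

a·b = 293, theta = 25.6982 deg


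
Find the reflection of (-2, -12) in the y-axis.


Reflection rule for y-axis: (-x, y)
(-2, -12) -> (2, -12)

(2, -12)


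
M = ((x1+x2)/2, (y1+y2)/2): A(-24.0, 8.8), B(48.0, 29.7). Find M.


Mx = (-24.0 + 48.0)/2 = 24.0/2 = 12.0000
My = (8.8 + 29.7)/2 = 38.5/2 = 19.2500

(12.0000, 19.2500)


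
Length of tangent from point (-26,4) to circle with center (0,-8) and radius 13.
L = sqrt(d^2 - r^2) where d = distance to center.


d = sqrt((-26-0)^2 + (4+ 8)^2) = sqrt(676+144) = 28.6356
L = sqrt(820.0000 - 169) = sqrt(651.0000) = 25.5147

25.5147


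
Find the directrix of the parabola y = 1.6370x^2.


a = 1.6370
1/(4a) = 0.1527
directrix: y = -0.1527 = -0.1527

y = -0.1527


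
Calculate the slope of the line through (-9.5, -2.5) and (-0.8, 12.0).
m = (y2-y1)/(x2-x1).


dy = 12.0 + 2.5 = 14.5
dx = -0.8 + 9.5 = 8.7
m = 14.5/8.7 = 1.6667

m = 1.6667


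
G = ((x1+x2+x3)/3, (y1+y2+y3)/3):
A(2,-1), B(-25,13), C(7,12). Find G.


Gx = (2- 25+7)/3 = -16/3 = -5.3333
Gy = (-1+13+12)/3 = 24/3 = 8.0000

G = (-5.3333, 8.0000)


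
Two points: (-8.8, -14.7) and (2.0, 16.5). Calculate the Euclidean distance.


dx = 2.0 + 8.8 = 10.8
dy = 16.5 + 14.7 = 31.2
d = sqrt(116.64 + 973.44) = sqrt(1090.08) = 33.0164

33.0164


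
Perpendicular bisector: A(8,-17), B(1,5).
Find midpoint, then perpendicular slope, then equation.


Midpoint = (4.5, -6)
Slope of AB = dy/dx = 22/(-7) = -3.1429
Perp slope = -dx/dy = 7/22 = 0.3182
b = My - (perp slope)*Mx = -6 + (-7*4.5)/22 = -6 - 1.4318 = -7.4318

y = 0.3182x - 7.4318


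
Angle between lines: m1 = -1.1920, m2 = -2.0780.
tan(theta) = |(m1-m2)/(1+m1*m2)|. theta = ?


m1-m2 = 0.886
1+m1*m2 = 3.476976
tan(theta) = |0.886/3.476976| = 0.254819
theta = arctan(|0.886/3.476976|) = 14.2958 degrees (acute angle)

14.2958 degrees


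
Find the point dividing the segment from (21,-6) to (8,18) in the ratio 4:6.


Px = (4*8 + 6*21)/10 = 158/10 = 15.8000
Py = (4*18 + 6*(-6))/10 = 36/10 = 3.6000

P = (15.8000, 3.6000)


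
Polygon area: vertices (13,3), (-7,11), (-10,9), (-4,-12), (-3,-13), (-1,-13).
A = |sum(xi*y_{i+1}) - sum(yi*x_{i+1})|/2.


sum(xi*y_{i+1}) = 13*11 - 7*9 - 10*(-12) - 4*(-13) - 3*(-13) - 1*3 = 288
sum(yi*x_{i+1}) = 3*(-7) + 11*(-10) + 9*(-4) - 12*(-3) - 13*(-1) - 13*13 = -287
Area = |288 + 287|/2 = 575/2 = 287.5000

287.5000 sq units


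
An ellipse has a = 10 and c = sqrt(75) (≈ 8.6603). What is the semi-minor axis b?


b^2 = 10^2 - (sqrt(75))^2 = 100 - 75 = 25
b = sqrt(25) = 5

b = 5


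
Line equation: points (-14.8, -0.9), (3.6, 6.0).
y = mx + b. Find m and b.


m = (6.9)/(18.4) = 0.3750
b = y1 - m*x1 = -0.9 - (6.9*(-14.8))/(18.4) = -0.9 + 5.5500 = 4.6500

y = 0.3750x + 4.6500


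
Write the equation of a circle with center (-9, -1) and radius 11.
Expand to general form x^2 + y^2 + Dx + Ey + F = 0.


(x+ 9)^2 + (y+ 1)^2 = 11^2
D = -2h = 18, E = -2k = 2
F = h^2+k^2-r^2 = 81+1-121 = -39

x^2 + y^2 + 18x + 2y - 39 = 0


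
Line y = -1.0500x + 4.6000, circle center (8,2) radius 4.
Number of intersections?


Substitute y = -1.0500x + 4.6000: (x-8)^2 + (-1.0500x+4.6000-2)^2 = 16
Expand to Ax^2 + Bx + C = 0, where b-k = 2.6
A = 1+m^2 = 2.1025
B = 2(m(b-k) - h) = 2(-1.0500*2.6 - 8) = -21.46
C = h^2 + (b-k)^2 - r^2 = 64 + 6.76 - 16 = 54.76
disc = B^2-4AC = 460.5316 - 460.5316 = 0
disc = 0

1 intersection point (tangent)


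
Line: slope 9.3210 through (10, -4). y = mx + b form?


y + 4 = 9.3210(x - 10)
y = 9.3210x - 4 - 9.3210*10
y = 9.3210x - 97.2100

y = 9.3210x - 97.2100


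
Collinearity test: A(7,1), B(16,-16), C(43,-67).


7*(-16+ 67) + 16*(-67-1) + 43*(1+ 16)
= 357 - 1088 + 731 = 0

Yes, collinear (determinant = 0)


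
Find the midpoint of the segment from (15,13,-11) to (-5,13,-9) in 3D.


Mx = (15- 5)/2 = 5.0000
My = (13+13)/2 = 13.0000
Mz = (-11- 9)/2 = -10.0000

M = (5.0000, 13.0000, -10.0000)


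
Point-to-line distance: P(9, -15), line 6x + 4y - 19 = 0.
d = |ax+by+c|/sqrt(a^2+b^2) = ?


|6*9 + 4*(-15) - 19| = |-25| = 25
sqrt(36 + 16) = sqrt(52) = 7.2111
d = 25/sqrt(52) = 3.4669

3.4669


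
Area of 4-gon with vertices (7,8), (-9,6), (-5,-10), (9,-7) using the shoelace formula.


sum(xi*y_{i+1}) = 7*6 - 9*(-10) - 5*(-7) + 9*8 = 239
sum(yi*x_{i+1}) = 8*(-9) + 6*(-5) - 10*9 - 7*7 = -241
Area = |239 + 241|/2 = 480/2 = 240.0000

240.0000 sq units


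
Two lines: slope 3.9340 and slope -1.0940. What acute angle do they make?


m1-m2 = 5.028
1+m1*m2 = -3.303796
tan(theta) = |5.028/(-3.303796)| = 1.521886
theta = arctan(|5.028/(-3.303796)|) = 56.6919 degrees (acute angle)

56.6919 degrees


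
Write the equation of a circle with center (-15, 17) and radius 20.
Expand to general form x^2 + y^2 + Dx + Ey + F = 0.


(x+ 15)^2 + (y-17)^2 = 20^2
D = -2h = 30, E = -2k = -34
F = h^2+k^2-r^2 = 225+289-400 = 114

x^2 + y^2 + 30x - 34y + 114 = 0


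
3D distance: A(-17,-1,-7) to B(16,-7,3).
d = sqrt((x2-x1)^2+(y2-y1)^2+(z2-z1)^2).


dx=33, dy=-6, dz=10
d = sqrt(1089+36+100) = sqrt(1225) = 35.0000

35.0000


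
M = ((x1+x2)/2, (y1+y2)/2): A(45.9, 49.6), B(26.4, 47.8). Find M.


Mx = (45.9 + 26.4)/2 = 72.3/2 = 36.1500
My = (49.6 + 47.8)/2 = 97.4/2 = 48.7000

(36.1500, 48.7000)


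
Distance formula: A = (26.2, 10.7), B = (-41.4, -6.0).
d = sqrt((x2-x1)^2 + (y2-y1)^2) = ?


dx = -41.4 - 26.2 = -67.6
dy = -6.0 - 10.7 = -16.7
d = sqrt(4569.76 + 278.89) = sqrt(4848.65) = 69.6322

69.6322


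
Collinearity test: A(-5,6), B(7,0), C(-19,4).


-5*(0-4) + 7*(4-6) - 19*(6-0)
= 20 - 14 - 114 = -108

No, not collinear (determinant = -108)


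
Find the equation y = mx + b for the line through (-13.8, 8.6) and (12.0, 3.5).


m = (-5.1)/(25.8) = -0.1977
b = y1 - m*x1 = 8.6 - (-5.1*(-13.8))/(25.8) = 8.6 - 2.7279 = 5.8721

y = -0.1977x + 5.8721


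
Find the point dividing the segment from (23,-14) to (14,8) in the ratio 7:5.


Px = (7*14 + 5*23)/12 = 213/12 = 17.7500
Py = (7*8 + 5*(-14))/12 = -14/12 = -1.1667

P = (17.7500, -1.1667)


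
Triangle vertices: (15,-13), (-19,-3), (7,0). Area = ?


15*(-3-0) = -45
-19*(0+ 13) = -247
7*(-13+ 3) = -70
sum = -362
Area = |-362|/2 = 181.0000

181.0000 sq units


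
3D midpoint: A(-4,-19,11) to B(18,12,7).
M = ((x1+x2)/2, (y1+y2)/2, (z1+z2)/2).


Mx = (-4+18)/2 = 7.0000
My = (-19+12)/2 = -3.5000
Mz = (11+7)/2 = 9.0000

M = (7.0000, -3.5000, 9.0000)


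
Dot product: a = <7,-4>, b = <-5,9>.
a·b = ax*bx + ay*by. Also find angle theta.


a·b = 7*(-5) - 4*9 = -35 - 36 = -71
|a| = sqrt(49+16) = 8.0623
|b| = sqrt(25+81) = 10.2956
cos(theta) = -71/(sqrt(65)*sqrt(106)) = -71/sqrt(6890) = -0.855360
theta = arccos(-71/sqrt(6890)) = 148.7995 degrees

a·b = -71, theta = 148.7995 deg


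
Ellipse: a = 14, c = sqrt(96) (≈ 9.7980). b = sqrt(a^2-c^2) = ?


b^2 = 14^2 - (sqrt(96))^2 = 196 - 96 = 100
b = sqrt(100) = 10

b = 10


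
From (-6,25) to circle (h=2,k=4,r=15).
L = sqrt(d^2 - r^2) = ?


d = sqrt((-6-2)^2 + (25-4)^2) = sqrt(64+441) = 22.4722
L = sqrt(505.0000 - 225) = sqrt(280.0000) = 16.7332

16.7332


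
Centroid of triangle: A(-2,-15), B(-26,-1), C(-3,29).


Gx = (-2- 26- 3)/3 = -31/3 = -10.3333
Gy = (-15- 1+29)/3 = 13/3 = 4.3333

G = (-10.3333, 4.3333)


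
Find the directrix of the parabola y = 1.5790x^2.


a = 1.5790
1/(4a) = 0.1583
directrix: y = -0.1583 = -0.1583

y = -0.1583


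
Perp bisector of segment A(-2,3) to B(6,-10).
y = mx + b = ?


Midpoint = (2, -3.5)
Slope of AB = dy/dx = -13/8 = -1.6250
Perp slope = -dx/dy = 8/13 = 0.6154
b = My - (perp slope)*Mx = -3.5 + (8*2)/(-13) = -3.5 - 1.2308 = -4.7308

y = 0.6154x - 4.7308


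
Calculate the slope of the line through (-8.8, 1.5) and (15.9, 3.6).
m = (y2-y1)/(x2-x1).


dy = 3.6 - 1.5 = 2.1
dx = 15.9 + 8.8 = 24.7
m = 2.1/24.7 = 0.0850

m = 0.0850


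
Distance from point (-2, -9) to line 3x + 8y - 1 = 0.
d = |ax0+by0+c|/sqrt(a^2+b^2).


|3*(-2) + 8*(-9) - 1| = |-79| = 79
sqrt(9 + 64) = sqrt(73) = 8.5440
d = 79/sqrt(73) = 9.2463

9.2463


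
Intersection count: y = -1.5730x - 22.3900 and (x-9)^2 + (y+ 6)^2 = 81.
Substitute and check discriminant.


Substitute y = -1.5730x - 22.3900: (x-9)^2 + (-1.5730x- 22.3900+ 6)^2 = 81
Expand to Ax^2 + Bx + C = 0, where b-k = -16.39
A = 1+m^2 = 3.474329
B = 2(m(b-k) - h) = 2(-1.5730*(-16.39) - 9) = 33.56294
C = h^2 + (b-k)^2 - r^2 = 81 + 268.6321 - 81 = 268.6321
disc = B^2-4AC = 1126.4709 - 3733.2652 = -2606.7943
disc < 0

0 intersection points


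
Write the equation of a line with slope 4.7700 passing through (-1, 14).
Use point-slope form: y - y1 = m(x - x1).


y - 14 = 4.7700(x + 1)
y = 4.7700x + 14 - 4.7700*(-1)
y = 4.7700x + 18.7700

y = 4.7700x + 18.7700


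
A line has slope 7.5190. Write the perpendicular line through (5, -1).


Perpendicular slope = -1/m1 = -1/7.5190 = -0.1330
b2 = y0 - m2*x0 = -1 + 5/7.5190 = -1 + 0.6650 = -0.3350

y = -0.1330x - 0.3350


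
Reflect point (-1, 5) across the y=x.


Reflection rule for y=x: (y, x)
(-1, 5) -> (5, -1)

(5, -1)


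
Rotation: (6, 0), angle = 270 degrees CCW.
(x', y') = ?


cos(270) = 0, sin(270) = -1
x' = 6*0 - 0*(-1) = 0
y' = 6*(-1) + 0*0 = -6

(0, -6)


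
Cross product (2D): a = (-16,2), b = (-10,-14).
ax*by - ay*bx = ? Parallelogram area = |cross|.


cross = -16*(-14) - 2*(-10) = 224 + 20 = 244
Parallelogram area = |244| = 244

cross = 244, parallelogram area = 244


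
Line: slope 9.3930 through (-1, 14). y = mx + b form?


y - 14 = 9.3930(x + 1)
y = 9.3930x + 14 - 9.3930*(-1)
y = 9.3930x + 23.3930

y = 9.3930x + 23.3930


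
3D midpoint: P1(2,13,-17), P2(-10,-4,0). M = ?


Mx = (2- 10)/2 = -4.0000
My = (13- 4)/2 = 4.5000
Mz = (-17+0)/2 = -8.5000

M = (-4.0000, 4.5000, -8.5000)


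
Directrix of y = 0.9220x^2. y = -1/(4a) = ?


a = 0.9220
1/(4a) = 0.2711
directrix: y = -0.2711 = -0.2711

y = -0.2711


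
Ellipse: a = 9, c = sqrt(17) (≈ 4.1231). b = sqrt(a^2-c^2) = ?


b^2 = 9^2 - (sqrt(17))^2 = 81 - 17 = 64
b = sqrt(64) = 8

b = 8


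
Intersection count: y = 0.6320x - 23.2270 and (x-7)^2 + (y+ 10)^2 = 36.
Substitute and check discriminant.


Substitute y = 0.6320x - 23.2270: (x-7)^2 + (0.6320x- 23.2270+ 10)^2 = 36
Expand to Ax^2 + Bx + C = 0, where b-k = -13.227
A = 1+m^2 = 1.399424
B = 2(m(b-k) - h) = 2(0.6320*(-13.227) - 7) = -30.718928
C = h^2 + (b-k)^2 - r^2 = 49 + 174.953529 - 36 = 187.953529
disc = B^2-4AC = 943.6525 - 1052.1067 = -108.4542
disc < 0

0 intersection points


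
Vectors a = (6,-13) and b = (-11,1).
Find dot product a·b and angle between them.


a·b = 6*(-11) - 13*1 = -66 - 13 = -79
|a| = sqrt(36+169) = 14.3178
|b| = sqrt(121+1) = 11.0454
cos(theta) = -79/(sqrt(205)*sqrt(122)) = -79/sqrt(25010) = -0.499540
theta = arccos(-79/sqrt(25010)) = 119.9696 degrees

a·b = -79, theta = 119.9696 deg


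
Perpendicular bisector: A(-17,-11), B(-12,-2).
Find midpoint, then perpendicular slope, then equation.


Midpoint = (-14.5, -6.5)
Slope of AB = dy/dx = 9/5 = 1.8000
Perp slope = -dx/dy = -5/9 = -0.5556
b = My - (perp slope)*Mx = -6.5 + (5*(-14.5))/9 = -6.5 - 8.0556 = -14.5556

y = -0.5556x - 14.5556


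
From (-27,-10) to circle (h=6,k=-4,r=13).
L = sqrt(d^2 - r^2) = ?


d = sqrt((-27-6)^2 + (-10+ 4)^2) = sqrt(1089+36) = 33.5410
L = sqrt(1125.0000 - 169) = sqrt(956.0000) = 30.9192

30.9192


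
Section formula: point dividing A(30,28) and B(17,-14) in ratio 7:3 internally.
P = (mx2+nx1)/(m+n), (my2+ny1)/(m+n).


Px = (7*17 + 3*30)/10 = 209/10 = 20.9000
Py = (7*(-14) + 3*28)/10 = -14/10 = -1.4000

P = (20.9000, -1.4000)


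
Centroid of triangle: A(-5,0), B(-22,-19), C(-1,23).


Gx = (-5- 22- 1)/3 = -28/3 = -9.3333
Gy = (0- 19+23)/3 = 4/3 = 1.3333

G = (-9.3333, 1.3333)


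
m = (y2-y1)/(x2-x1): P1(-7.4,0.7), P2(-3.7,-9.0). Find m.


dy = -9.0 - 0.7 = -9.7
dx = -3.7 + 7.4 = 3.7
m = -9.7/3.7 = -2.6216

m = -2.6216


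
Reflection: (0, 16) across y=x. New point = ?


Reflection rule for y=x: (y, x)
(0, 16) -> (16, 0)

(16, 0)


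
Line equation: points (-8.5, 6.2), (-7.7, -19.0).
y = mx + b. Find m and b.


m = (-25.2)/(0.8) = -31.5000
b = y1 - m*x1 = 6.2 - (-25.2*(-8.5))/(0.8) = 6.2 - 267.7500 = -261.5500

y = -31.5000x - 261.5500


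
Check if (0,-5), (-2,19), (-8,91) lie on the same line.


0*(19-91) - 2*(91+ 5) - 8*(-5-19)
= 0 - 192 + 192 = 0

Yes, collinear (determinant = 0)


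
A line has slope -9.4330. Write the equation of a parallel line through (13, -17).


Parallel lines have equal slopes.
m2 = -9.4330
b2 = -17 + 9.4330*13 = 105.6290

y = -9.4330x + 105.6290


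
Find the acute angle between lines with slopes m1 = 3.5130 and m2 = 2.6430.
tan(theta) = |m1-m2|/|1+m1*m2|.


m1-m2 = 0.87
1+m1*m2 = 10.284859
tan(theta) = |0.87/10.284859| = 0.084590
theta = arctan(|0.87/10.284859|) = 4.8352 degrees (acute angle)

4.8352 degrees


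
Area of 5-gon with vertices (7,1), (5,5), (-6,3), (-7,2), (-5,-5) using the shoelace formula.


sum(xi*y_{i+1}) = 7*5 + 5*3 - 6*2 - 7*(-5) - 5*1 = 68
sum(yi*x_{i+1}) = 1*5 + 5*(-6) + 3*(-7) + 2*(-5) - 5*7 = -91
Area = |68 + 91|/2 = 159/2 = 79.5000

79.5000 sq units


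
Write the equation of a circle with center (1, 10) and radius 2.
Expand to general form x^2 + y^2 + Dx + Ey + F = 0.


(x-1)^2 + (y-10)^2 = 2^2
D = -2h = -2, E = -2k = -20
F = h^2+k^2-r^2 = 1+100-4 = 97

x^2 + y^2 - 2x - 20y + 97 = 0


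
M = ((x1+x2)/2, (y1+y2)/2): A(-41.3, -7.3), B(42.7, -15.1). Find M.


Mx = (-41.3 + 42.7)/2 = 1.4/2 = 0.7000
My = (-7.3 - 15.1)/2 = -22.4/2 = -11.2000

(0.7000, -11.2000)


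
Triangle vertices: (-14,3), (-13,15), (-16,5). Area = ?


-14*(15-5) = -140
-13*(5-3) = -26
-16*(3-15) = 192
sum = 26
Area = |26|/2 = 13.0000

13.0000 sq units


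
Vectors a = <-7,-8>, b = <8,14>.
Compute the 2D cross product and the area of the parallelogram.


cross = -7*14 + 8*8 = -98 + 64 = -34
Parallelogram area = |-34| = 34

cross = -34, parallelogram area = 34


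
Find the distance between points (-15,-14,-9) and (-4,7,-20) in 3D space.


dx=11, dy=21, dz=-11
d = sqrt(121+441+121) = sqrt(683) = 26.1343

26.1343


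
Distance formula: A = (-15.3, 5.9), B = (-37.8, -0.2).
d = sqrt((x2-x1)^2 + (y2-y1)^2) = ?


dx = -37.8 + 15.3 = -22.5
dy = -0.2 - 5.9 = -6.1
d = sqrt(506.25 + 37.21) = sqrt(543.46) = 23.3122

23.3122


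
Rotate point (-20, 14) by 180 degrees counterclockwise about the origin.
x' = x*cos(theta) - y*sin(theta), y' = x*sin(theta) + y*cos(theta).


cos(180) = -1, sin(180) = 0
x' = -20*(-1) - 14*0 = 20
y' = -20*0 + 14*(-1) = -14

(20, -14)


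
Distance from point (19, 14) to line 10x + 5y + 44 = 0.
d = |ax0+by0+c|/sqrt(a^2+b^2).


|10*19 + 5*14 + 44| = |304| = 304
sqrt(100 + 25) = sqrt(125) = 11.1803
d = 304/sqrt(125) = 27.1906

27.1906


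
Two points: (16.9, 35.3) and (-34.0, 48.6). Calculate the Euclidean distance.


dx = -34.0 - 16.9 = -50.9
dy = 48.6 - 35.3 = 13.3
d = sqrt(2590.81 + 176.89) = sqrt(2767.7) = 52.6089

52.6089


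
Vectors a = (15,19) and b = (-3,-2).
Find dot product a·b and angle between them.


a·b = 15*(-3) + 19*(-2) = -45 - 38 = -83
|a| = sqrt(225+361) = 24.2074
|b| = sqrt(9+4) = 3.6056
cos(theta) = -83/(sqrt(586)*sqrt(13)) = -83/sqrt(7618) = -0.950950
theta = arccos(-83/sqrt(7618)) = 161.9802 degrees

a·b = -83, theta = 161.9802 deg


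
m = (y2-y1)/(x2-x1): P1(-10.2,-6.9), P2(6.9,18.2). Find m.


dy = 18.2 + 6.9 = 25.1
dx = 6.9 + 10.2 = 17.1
m = 25.1/17.1 = 1.4678

m = 1.4678


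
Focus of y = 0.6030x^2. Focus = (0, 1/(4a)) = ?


a = 0.6030
4a = 2.4120
focus = (0, 1/2.4120) = (0, 0.4146)

Focus = (0, 0.4146)


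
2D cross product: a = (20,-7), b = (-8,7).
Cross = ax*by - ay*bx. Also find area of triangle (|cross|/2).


cross = 20*7 + 7*(-8) = 140 - 56 = 84
Triangle area = |84|/2 = 84/2 = 42.0000

cross = 84, triangle area = 42.0000


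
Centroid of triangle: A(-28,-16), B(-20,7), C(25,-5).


Gx = (-28- 20+25)/3 = -23/3 = -7.6667
Gy = (-16+7- 5)/3 = -14/3 = -4.6667

G = (-7.6667, -4.6667)


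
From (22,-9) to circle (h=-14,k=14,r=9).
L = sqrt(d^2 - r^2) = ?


d = sqrt((22+ 14)^2 + (-9-14)^2) = sqrt(1296+529) = 42.7200
L = sqrt(1825.0000 - 81) = sqrt(1744.0000) = 41.7612

41.7612


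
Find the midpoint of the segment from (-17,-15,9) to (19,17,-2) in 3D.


Mx = (-17+19)/2 = 1.0000
My = (-15+17)/2 = 1.0000
Mz = (9- 2)/2 = 3.5000

M = (1.0000, 1.0000, 3.5000)


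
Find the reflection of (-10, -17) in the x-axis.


Reflection rule for x-axis: (x, -y)
(-10, -17) -> (-10, 17)

(-10, 17)


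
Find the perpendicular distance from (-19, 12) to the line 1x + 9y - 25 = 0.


|1*(-19) + 9*12 - 25| = |64| = 64
sqrt(1 + 81) = sqrt(82) = 9.0554
d = 64/sqrt(82) = 7.0676

7.0676


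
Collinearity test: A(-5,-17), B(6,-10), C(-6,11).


-5*(-10-11) + 6*(11+ 17) - 6*(-17+ 10)
= 105 + 168 + 42 = 315

No, not collinear (determinant = 315)


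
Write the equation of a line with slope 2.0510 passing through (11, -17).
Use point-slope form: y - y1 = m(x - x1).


y + 17 = 2.0510(x - 11)
y = 2.0510x - 17 - 2.0510*11
y = 2.0510x - 39.5610

y = 2.0510x - 39.5610


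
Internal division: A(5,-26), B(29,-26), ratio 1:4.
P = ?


Px = (1*29 + 4*5)/5 = 49/5 = 9.8000
Py = (1*(-26) + 4*(-26))/5 = -130/5 = -26.0000

P = (9.8000, -26.0000)


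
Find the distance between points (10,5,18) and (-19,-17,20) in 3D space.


dx=-29, dy=-22, dz=2
d = sqrt(841+484+4) = sqrt(1329) = 36.4555

36.4555


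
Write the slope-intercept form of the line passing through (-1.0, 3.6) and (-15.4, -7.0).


m = (-10.6)/(-14.4) = 0.7361
b = y1 - m*x1 = 3.6 - (-10.6*(-1.0))/(-14.4) = 3.6 + 0.7361 = 4.3361

y = 0.7361x + 4.3361


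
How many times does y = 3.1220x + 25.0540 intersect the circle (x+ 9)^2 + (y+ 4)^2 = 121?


Substitute y = 3.1220x + 25.0540: (x+ 9)^2 + (3.1220x+25.0540+ 4)^2 = 121
Expand to Ax^2 + Bx + C = 0, where b-k = 29.054
A = 1+m^2 = 10.746884
B = 2(m(b-k) - h) = 2(3.1220*29.054 + 9) = 199.413176
C = h^2 + (b-k)^2 - r^2 = 81 + 844.134916 - 121 = 804.134916
disc = B^2-4AC = 39765.6148 - 34567.7787 = 5197.8361
disc > 0

2 intersection points


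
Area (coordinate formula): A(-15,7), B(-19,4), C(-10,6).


-15*(4-6) = 30
-19*(6-7) = 19
-10*(7-4) = -30
sum = 19
Area = |19|/2 = 9.5000

9.5000 sq units


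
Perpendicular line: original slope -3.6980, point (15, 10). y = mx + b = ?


Perpendicular slope = -1/m1 = -1/(-3.6980) = 0.2704
b2 = y0 - m2*x0 = 10 + 15/(-3.6980) = 10 - 4.0562 = 5.9438

y = 0.2704x + 5.9438


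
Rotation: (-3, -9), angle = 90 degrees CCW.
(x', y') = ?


cos(90) = 0, sin(90) = 1
x' = -3*0 + 9*1 = 9
y' = -3*1 - 9*0 = -3

(9, -3)


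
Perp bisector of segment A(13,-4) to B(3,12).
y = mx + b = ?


Midpoint = (8, 4)
Slope of AB = dy/dx = 16/(-10) = -1.6000
Perp slope = -dx/dy = 10/16 = 0.6250
b = My - (perp slope)*Mx = 4 + (-10*8)/16 = 4 - 5.0000 = -1.0000

y = 0.6250x - 1.0000


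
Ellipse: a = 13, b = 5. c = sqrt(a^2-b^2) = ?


c^2 = 13^2 - 5^2 = 169 - 25 = 144
c = sqrt(144) = 12.0000

c = 12.0000


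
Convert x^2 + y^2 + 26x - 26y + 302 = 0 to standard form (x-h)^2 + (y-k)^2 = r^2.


h = -D/2 = -26/2 = -13
k = -E/2 = 26/2 = 13
r^2 = h^2 + k^2 - F = 169 + 169 - 302 = 36
r = 6

Center (-13, 13), radius = 6


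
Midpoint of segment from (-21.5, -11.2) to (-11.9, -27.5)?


Mx = (-21.5 - 11.9)/2 = -33.4/2 = -16.7000
My = (-11.2 - 27.5)/2 = -38.7/2 = -19.3500

(-16.7000, -19.3500)


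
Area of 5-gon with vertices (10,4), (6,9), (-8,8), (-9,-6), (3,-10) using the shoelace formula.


sum(xi*y_{i+1}) = 10*9 + 6*8 - 8*(-6) - 9*(-10) + 3*4 = 288
sum(yi*x_{i+1}) = 4*6 + 9*(-8) + 8*(-9) - 6*3 - 10*10 = -238
Area = |288 + 238|/2 = 526/2 = 263.0000

263.0000 sq units


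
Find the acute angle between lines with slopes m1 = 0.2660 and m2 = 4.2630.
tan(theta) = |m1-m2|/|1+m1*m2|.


m1-m2 = -3.997
1+m1*m2 = 2.133958
tan(theta) = |-3.997/2.133958| = 1.873045
theta = arctan(|-3.997/2.133958|) = 61.9027 degrees (acute angle)

61.9027 degrees


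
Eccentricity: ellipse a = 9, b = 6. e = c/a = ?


c = sqrt(81-36) = sqrt(45) = 6.7082
e = c/a = sqrt(45)/9 = 0.7454

e = 0.7454


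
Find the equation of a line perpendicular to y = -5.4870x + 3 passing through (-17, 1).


Perpendicular slope = -1/m1 = -1/(-5.4870) = 0.1822
b2 = y0 - m2*x0 = 1 - 17/(-5.4870) = 1 + 3.0982 = 4.0982

y = 0.1822x + 4.0982


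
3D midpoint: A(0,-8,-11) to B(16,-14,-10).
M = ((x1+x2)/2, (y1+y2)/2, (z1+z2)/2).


Mx = (0+16)/2 = 8.0000
My = (-8- 14)/2 = -11.0000
Mz = (-11- 10)/2 = -10.5000

M = (8.0000, -11.0000, -10.5000)


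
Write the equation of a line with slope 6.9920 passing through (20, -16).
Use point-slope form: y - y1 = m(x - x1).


y + 16 = 6.9920(x - 20)
y = 6.9920x - 16 - 6.9920*20
y = 6.9920x - 155.8400

y = 6.9920x - 155.8400


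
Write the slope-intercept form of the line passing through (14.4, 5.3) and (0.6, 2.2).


m = (-3.1)/(-13.8) = 0.2246
b = y1 - m*x1 = 5.3 - (-3.1*14.4)/(-13.8) = 5.3 - 3.2348 = 2.0652

y = 0.2246x + 2.0652


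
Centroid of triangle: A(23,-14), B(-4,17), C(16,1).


Gx = (23- 4+16)/3 = 35/3 = 11.6667
Gy = (-14+17+1)/3 = 4/3 = 1.3333

G = (11.6667, 1.3333)


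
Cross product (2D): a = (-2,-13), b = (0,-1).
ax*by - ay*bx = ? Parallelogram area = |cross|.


cross = -2*(-1) + 13*0 = 2 - 0 = 2
Parallelogram area = |2| = 2

cross = 2, parallelogram area = 2


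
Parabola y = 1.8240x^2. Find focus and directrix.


a = 1.8240
1/(4a) = 0.1371
Focus = (0, 0.1371)
Directrix: y = -0.1371

Focus = (0, 0.1371), Directrix: y = -0.1371


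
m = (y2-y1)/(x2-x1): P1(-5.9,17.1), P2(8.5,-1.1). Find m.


dy = -1.1 - 17.1 = -18.2
dx = 8.5 + 5.9 = 14.4
m = -18.2/14.4 = -1.2639

m = -1.2639


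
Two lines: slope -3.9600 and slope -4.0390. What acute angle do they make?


m1-m2 = 0.079
1+m1*m2 = 16.99444
tan(theta) = |0.079/16.99444| = 0.004649
theta = arctan(|0.079/16.99444|) = 0.2663 degrees (acute angle)

0.2663 degrees


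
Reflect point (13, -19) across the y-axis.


Reflection rule for y-axis: (-x, y)
(13, -19) -> (-13, -19)

(-13, -19)


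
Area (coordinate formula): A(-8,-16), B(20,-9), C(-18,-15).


-8*(-9+ 15) = -48
20*(-15+ 16) = 20
-18*(-16+ 9) = 126
sum = 98
Area = |98|/2 = 49.0000

49.0000 sq units


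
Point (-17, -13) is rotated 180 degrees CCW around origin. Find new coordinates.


cos(180) = -1, sin(180) = 0
x' = -17*(-1) + 13*0 = 17
y' = -17*0 - 13*(-1) = 13

(17, 13)


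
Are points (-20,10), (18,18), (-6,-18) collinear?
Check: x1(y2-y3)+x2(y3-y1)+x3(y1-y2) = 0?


-20*(18+ 18) + 18*(-18-10) - 6*(10-18)
= -720 - 504 + 48 = -1176

No, not collinear (determinant = -1176)


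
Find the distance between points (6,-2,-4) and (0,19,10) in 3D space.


dx=-6, dy=21, dz=14
d = sqrt(36+441+196) = sqrt(673) = 25.9422

25.9422


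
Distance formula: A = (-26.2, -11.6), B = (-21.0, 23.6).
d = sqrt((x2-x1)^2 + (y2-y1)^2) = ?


dx = -21.0 + 26.2 = 5.2
dy = 23.6 + 11.6 = 35.2
d = sqrt(27.04 + 1239.04) = sqrt(1266.08) = 35.5820

35.5820


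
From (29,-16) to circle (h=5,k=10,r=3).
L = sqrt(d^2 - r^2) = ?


d = sqrt((29-5)^2 + (-16-10)^2) = sqrt(576+676) = 35.3836
L = sqrt(1252.0000 - 9) = sqrt(1243.0000) = 35.2562

35.2562


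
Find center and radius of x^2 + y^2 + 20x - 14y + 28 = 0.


h = -D/2 = -20/2 = -10
k = -E/2 = 14/2 = 7
r^2 = h^2 + k^2 - F = 100 + 49 - 28 = 121
r = 11

Center (-10, 7), radius = 11


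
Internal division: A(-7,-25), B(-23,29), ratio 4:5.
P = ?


Px = (4*(-23) + 5*(-7))/9 = -127/9 = -14.1111
Py = (4*29 + 5*(-25))/9 = -9/9 = -1.0000

P = (-14.1111, -1.0000)


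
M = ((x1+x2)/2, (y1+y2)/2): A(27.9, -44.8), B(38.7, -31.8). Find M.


Mx = (27.9 + 38.7)/2 = 66.6/2 = 33.3000
My = (-44.8 - 31.8)/2 = -76.6/2 = -38.3000

(33.3000, -38.3000)


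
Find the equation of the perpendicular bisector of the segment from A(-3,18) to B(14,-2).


Midpoint = (5.5, 8)
Slope of AB = dy/dx = -20/17 = -1.1765
Perp slope = -dx/dy = 17/20 = 0.8500
b = My - (perp slope)*Mx = 8 + (17*5.5)/(-20) = 8 - 4.6750 = 3.3250

y = 0.8500x + 3.3250


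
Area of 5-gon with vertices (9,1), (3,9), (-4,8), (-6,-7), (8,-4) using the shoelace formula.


sum(xi*y_{i+1}) = 9*9 + 3*8 - 4*(-7) - 6*(-4) + 8*1 = 165
sum(yi*x_{i+1}) = 1*3 + 9*(-4) + 8*(-6) - 7*8 - 4*9 = -173
Area = |165 + 173|/2 = 338/2 = 169.0000

169.0000 sq units


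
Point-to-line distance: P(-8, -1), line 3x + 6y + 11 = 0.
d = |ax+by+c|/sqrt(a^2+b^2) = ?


|3*(-8) + 6*(-1) + 11| = |-19| = 19
sqrt(9 + 36) = sqrt(45) = 6.7082
d = 19/sqrt(45) = 2.8324

2.8324


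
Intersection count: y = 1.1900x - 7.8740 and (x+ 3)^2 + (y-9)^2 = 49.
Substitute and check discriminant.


Substitute y = 1.1900x - 7.8740: (x+ 3)^2 + (1.1900x- 7.8740-9)^2 = 49
Expand to Ax^2 + Bx + C = 0, where b-k = -16.874
A = 1+m^2 = 2.4161
B = 2(m(b-k) - h) = 2(1.1900*(-16.874) + 3) = -34.16012
C = h^2 + (b-k)^2 - r^2 = 9 + 284.731876 - 49 = 244.731876
disc = B^2-4AC = 1166.9138 - 2365.1867 = -1198.2729
disc < 0

0 intersection points


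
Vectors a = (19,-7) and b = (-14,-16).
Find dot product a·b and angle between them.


a·b = 19*(-14) - 7*(-16) = -266 + 112 = -154
|a| = sqrt(361+49) = 20.2485
|b| = sqrt(196+256) = 21.2603
cos(theta) = -154/(sqrt(410)*sqrt(452)) = -154/sqrt(185320) = -0.357733
theta = arccos(-154/sqrt(185320)) = 110.9611 degrees

a·b = -154, theta = 110.9611 deg


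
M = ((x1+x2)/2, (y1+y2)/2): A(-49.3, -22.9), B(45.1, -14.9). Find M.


Mx = (-49.3 + 45.1)/2 = -4.2/2 = -2.1000
My = (-22.9 - 14.9)/2 = -37.8/2 = -18.9000

(-2.1000, -18.9000)


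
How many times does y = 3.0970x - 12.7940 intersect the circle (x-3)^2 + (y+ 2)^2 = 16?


Substitute y = 3.0970x - 12.7940: (x-3)^2 + (3.0970x- 12.7940+ 2)^2 = 16
Expand to Ax^2 + Bx + C = 0, where b-k = -10.794
A = 1+m^2 = 10.591409
B = 2(m(b-k) - h) = 2(3.0970*(-10.794) - 3) = -72.858036
C = h^2 + (b-k)^2 - r^2 = 9 + 116.510436 - 16 = 109.510436
disc = B^2-4AC = 5308.2934 - 4639.4793 = 668.8141
disc > 0

2 intersection points


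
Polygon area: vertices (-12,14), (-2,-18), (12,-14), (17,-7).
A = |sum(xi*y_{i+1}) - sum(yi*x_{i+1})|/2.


sum(xi*y_{i+1}) = -12*(-18) - 2*(-14) + 12*(-7) + 17*14 = 398
sum(yi*x_{i+1}) = 14*(-2) - 18*12 - 14*17 - 7*(-12) = -398
Area = |398 + 398|/2 = 796/2 = 398.0000

398.0000 sq units


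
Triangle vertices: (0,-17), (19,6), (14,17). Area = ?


0*(6-17) = 0
19*(17+ 17) = 646
14*(-17-6) = -322
sum = 324
Area = |324|/2 = 162.0000

162.0000 sq units


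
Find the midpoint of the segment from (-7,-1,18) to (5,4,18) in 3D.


Mx = (-7+5)/2 = -1.0000
My = (-1+4)/2 = 1.5000
Mz = (18+18)/2 = 18.0000

M = (-1.0000, 1.5000, 18.0000)


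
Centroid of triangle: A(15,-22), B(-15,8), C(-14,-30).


Gx = (15- 15- 14)/3 = -14/3 = -4.6667
Gy = (-22+8- 30)/3 = -44/3 = -14.6667

G = (-4.6667, -14.6667)


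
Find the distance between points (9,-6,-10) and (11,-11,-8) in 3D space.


dx=2, dy=-5, dz=2
d = sqrt(4+25+4) = sqrt(33) = 5.7446

5.7446


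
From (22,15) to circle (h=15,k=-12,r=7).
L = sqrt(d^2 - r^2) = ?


d = sqrt((22-15)^2 + (15+ 12)^2) = sqrt(49+729) = 27.8927
L = sqrt(778.0000 - 49) = sqrt(729.0000) = 27.0000

27.0000


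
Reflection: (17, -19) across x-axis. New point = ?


Reflection rule for x-axis: (x, -y)
(17, -19) -> (17, 19)

(17, 19)


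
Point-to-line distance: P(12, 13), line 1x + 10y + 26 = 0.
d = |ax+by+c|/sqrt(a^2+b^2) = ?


|1*12 + 10*13 + 26| = |168| = 168
sqrt(1 + 100) = sqrt(101) = 10.0499
d = 168/sqrt(101) = 16.7166

16.7166


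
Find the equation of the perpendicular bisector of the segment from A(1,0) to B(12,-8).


Midpoint = (6.5, -4)
Slope of AB = dy/dx = -8/11 = -0.7273
Perp slope = -dx/dy = 11/8 = 1.3750
b = My - (perp slope)*Mx = -4 + (11*6.5)/(-8) = -4 - 8.9375 = -12.9375

y = 1.3750x - 12.9375


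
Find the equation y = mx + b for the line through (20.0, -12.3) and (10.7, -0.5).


m = (11.8)/(-9.3) = -1.2688
b = y1 - m*x1 = -12.3 - (11.8*20.0)/(-9.3) = -12.3 + 25.3763 = 13.0763

y = -1.2688x + 13.0763


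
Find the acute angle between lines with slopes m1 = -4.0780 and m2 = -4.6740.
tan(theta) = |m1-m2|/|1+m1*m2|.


m1-m2 = 0.596
1+m1*m2 = 20.060572
tan(theta) = |0.596/20.060572| = 0.029710
theta = arctan(|0.596/20.060572|) = 1.7018 degrees (acute angle)

1.7018 degrees


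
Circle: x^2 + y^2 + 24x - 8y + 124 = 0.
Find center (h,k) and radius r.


h = -D/2 = -24/2 = -12
k = -E/2 = 8/2 = 4
r^2 = h^2 + k^2 - F = 144 + 16 - 124 = 36
r = 6

Center (-12, 4), radius = 6


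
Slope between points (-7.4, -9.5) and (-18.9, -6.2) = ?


dy = -6.2 + 9.5 = 3.3
dx = -18.9 + 7.4 = -11.5
m = 3.3/(-11.5) = -0.2870

m = -0.2870


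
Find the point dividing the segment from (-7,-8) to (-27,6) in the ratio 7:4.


Px = (7*(-27) + 4*(-7))/11 = -217/11 = -19.7273
Py = (7*6 + 4*(-8))/11 = 10/11 = 0.9091

P = (-19.7273, 0.9091)


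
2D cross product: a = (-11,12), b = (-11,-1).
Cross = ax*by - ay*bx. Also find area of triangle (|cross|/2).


cross = -11*(-1) - 12*(-11) = 11 + 132 = 143
Triangle area = |143|/2 = 143/2 = 71.5000

cross = 143, triangle area = 71.5000


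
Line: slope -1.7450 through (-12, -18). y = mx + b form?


y + 18 = -1.7450(x + 12)
y = -1.7450x - 18 + 1.7450*(-12)
y = -1.7450x - 38.9400

y = -1.7450x - 38.9400


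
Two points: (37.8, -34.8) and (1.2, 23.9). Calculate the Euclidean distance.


dx = 1.2 - 37.8 = -36.6
dy = 23.9 + 34.8 = 58.7
d = sqrt(1339.56 + 3445.69) = sqrt(4785.25) = 69.1755

69.1755


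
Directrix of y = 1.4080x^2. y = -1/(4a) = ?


a = 1.4080
1/(4a) = 0.1776
directrix: y = -0.1776 = -0.1776

y = -0.1776


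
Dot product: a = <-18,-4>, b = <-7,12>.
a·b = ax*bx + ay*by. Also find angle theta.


a·b = -18*(-7) - 4*12 = 126 - 48 = 78
|a| = sqrt(324+16) = 18.4391
|b| = sqrt(49+144) = 13.8924
cos(theta) = 78/(sqrt(340)*sqrt(193)) = 78/sqrt(65620) = 0.304492
theta = arccos(78/sqrt(65620)) = 72.2724 degrees

a·b = 78, theta = 72.2724 deg


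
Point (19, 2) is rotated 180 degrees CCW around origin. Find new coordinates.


cos(180) = -1, sin(180) = 0
x' = 19*(-1) - 2*0 = -19
y' = 19*0 + 2*(-1) = -2

(-19, -2)


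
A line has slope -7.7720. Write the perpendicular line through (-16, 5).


Perpendicular slope = -1/m1 = -1/(-7.7720) = 0.1287
b2 = y0 - m2*x0 = 5 - 16/(-7.7720) = 5 + 2.0587 = 7.0587

y = 0.1287x + 7.0587


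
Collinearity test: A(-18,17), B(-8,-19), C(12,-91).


-18*(-19+ 91) - 8*(-91-17) + 12*(17+ 19)
= -1296 + 864 + 432 = 0

Yes, collinear (determinant = 0)


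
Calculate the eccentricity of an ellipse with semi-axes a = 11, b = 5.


c = sqrt(121-25) = sqrt(96) = 9.7980
e = c/a = sqrt(96)/11 = 0.8907

e = 0.8907


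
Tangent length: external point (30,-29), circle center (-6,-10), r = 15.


d = sqrt((30+ 6)^2 + (-29+ 10)^2) = sqrt(1296+361) = 40.7063
L = sqrt(1657.0000 - 225) = sqrt(1432.0000) = 37.8418

37.8418


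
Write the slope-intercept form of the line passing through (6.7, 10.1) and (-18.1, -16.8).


m = (-26.9)/(-24.8) = 1.0847
b = y1 - m*x1 = 10.1 - (-26.9*6.7)/(-24.8) = 10.1 - 7.2673 = 2.8327

y = 1.0847x + 2.8327
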